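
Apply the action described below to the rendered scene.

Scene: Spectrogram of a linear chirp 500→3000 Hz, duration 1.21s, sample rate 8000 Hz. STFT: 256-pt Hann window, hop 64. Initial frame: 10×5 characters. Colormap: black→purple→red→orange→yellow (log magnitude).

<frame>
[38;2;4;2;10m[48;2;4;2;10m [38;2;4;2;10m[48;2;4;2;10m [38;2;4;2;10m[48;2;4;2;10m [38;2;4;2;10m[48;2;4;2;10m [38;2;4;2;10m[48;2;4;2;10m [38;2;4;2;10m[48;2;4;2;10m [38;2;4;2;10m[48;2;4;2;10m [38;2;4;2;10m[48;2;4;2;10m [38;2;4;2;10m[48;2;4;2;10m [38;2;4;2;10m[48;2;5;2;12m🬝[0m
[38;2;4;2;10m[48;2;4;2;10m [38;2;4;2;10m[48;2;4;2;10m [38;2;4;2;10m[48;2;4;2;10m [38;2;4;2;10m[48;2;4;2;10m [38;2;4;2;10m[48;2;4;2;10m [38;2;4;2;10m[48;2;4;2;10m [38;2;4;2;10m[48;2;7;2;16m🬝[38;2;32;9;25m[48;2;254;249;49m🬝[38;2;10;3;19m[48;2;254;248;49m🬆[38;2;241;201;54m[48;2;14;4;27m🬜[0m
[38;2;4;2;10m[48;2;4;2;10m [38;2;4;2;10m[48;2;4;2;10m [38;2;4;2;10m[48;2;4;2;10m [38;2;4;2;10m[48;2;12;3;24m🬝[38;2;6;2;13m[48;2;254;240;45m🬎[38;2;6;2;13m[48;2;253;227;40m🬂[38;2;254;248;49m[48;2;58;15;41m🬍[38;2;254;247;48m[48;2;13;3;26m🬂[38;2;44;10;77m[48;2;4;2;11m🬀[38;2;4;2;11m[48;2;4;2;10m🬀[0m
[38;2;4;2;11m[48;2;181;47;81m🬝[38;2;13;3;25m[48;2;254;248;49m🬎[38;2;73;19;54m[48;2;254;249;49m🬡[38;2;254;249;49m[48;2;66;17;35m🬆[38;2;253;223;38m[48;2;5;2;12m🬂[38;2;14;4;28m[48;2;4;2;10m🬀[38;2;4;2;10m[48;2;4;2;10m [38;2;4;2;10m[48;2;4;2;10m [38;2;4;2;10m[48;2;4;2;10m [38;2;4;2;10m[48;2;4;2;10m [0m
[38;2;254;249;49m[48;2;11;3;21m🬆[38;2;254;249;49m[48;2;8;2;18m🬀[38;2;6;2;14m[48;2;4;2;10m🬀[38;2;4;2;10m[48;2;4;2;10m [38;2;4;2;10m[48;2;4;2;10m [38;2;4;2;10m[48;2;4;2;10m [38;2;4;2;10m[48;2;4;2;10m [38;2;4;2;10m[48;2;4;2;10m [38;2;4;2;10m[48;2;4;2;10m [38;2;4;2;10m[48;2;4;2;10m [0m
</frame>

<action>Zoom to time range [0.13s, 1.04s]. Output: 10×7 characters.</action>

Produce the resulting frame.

<frame>
[38;2;4;2;10m[48;2;4;2;10m [38;2;4;2;10m[48;2;4;2;10m [38;2;4;2;10m[48;2;4;2;10m [38;2;4;2;10m[48;2;4;2;10m [38;2;4;2;10m[48;2;4;2;10m [38;2;4;2;10m[48;2;4;2;10m [38;2;4;2;10m[48;2;4;2;10m [38;2;4;2;10m[48;2;4;2;10m [38;2;4;2;10m[48;2;4;2;10m [38;2;4;2;10m[48;2;4;2;10m [0m
[38;2;4;2;10m[48;2;4;2;10m [38;2;4;2;10m[48;2;4;2;10m [38;2;4;2;10m[48;2;4;2;10m [38;2;4;2;10m[48;2;4;2;10m [38;2;4;2;10m[48;2;4;2;10m [38;2;4;2;10m[48;2;4;2;10m [38;2;4;2;10m[48;2;4;2;10m [38;2;4;2;10m[48;2;4;2;10m [38;2;4;2;10m[48;2;4;2;10m [38;2;4;2;10m[48;2;4;2;11m🬝[0m
[38;2;4;2;10m[48;2;4;2;10m [38;2;4;2;10m[48;2;4;2;10m [38;2;4;2;10m[48;2;4;2;10m [38;2;4;2;10m[48;2;4;2;10m [38;2;4;2;10m[48;2;4;2;10m [38;2;4;2;10m[48;2;4;2;10m [38;2;4;2;10m[48;2;5;2;12m🬝[38;2;4;2;11m[48;2;47;11;83m🬝[38;2;14;3;26m[48;2;254;248;48m🬎[38;2;22;5;41m[48;2;253;228;41m🬂[0m
[38;2;4;2;10m[48;2;4;2;10m [38;2;4;2;10m[48;2;4;2;10m [38;2;4;2;10m[48;2;4;2;10m [38;2;4;2;10m[48;2;6;2;13m🬝[38;2;7;2;15m[48;2;249;150;11m🬝[38;2;7;2;16m[48;2;247;205;43m🬆[38;2;51;12;64m[48;2;254;248;49m🬡[38;2;249;217;44m[48;2;6;2;14m🬎[38;2;251;199;29m[48;2;7;2;15m🬂[38;2;17;4;32m[48;2;4;2;10m🬀[0m
[38;2;4;2;10m[48;2;7;2;16m🬝[38;2;10;3;21m[48;2;253;216;36m🬝[38;2;13;3;26m[48;2;253;232;42m🬆[38;2;23;6;43m[48;2;253;225;39m🬟[38;2;254;246;48m[48;2;14;3;27m🬆[38;2;254;247;48m[48;2;13;3;25m🬀[38;2;7;2;16m[48;2;4;2;10m🬀[38;2;4;2;10m[48;2;4;2;10m [38;2;4;2;10m[48;2;4;2;10m [38;2;4;2;10m[48;2;4;2;10m [0m
[38;2;245;205;46m[48;2;27;6;49m🬜[38;2;253;232;42m[48;2;9;2;19m🬆[38;2;253;217;36m[48;2;7;2;16m🬀[38;2;7;2;16m[48;2;4;2;10m🬀[38;2;4;2;10m[48;2;4;2;10m [38;2;4;2;10m[48;2;4;2;10m [38;2;4;2;10m[48;2;4;2;10m [38;2;4;2;10m[48;2;4;2;10m [38;2;4;2;10m[48;2;4;2;10m [38;2;4;2;10m[48;2;4;2;10m [0m
[38;2;6;2;13m[48;2;4;2;10m🬀[38;2;4;2;10m[48;2;4;2;10m [38;2;4;2;10m[48;2;4;2;10m [38;2;4;2;10m[48;2;4;2;10m [38;2;4;2;10m[48;2;4;2;10m [38;2;4;2;10m[48;2;4;2;10m [38;2;4;2;10m[48;2;4;2;10m [38;2;4;2;10m[48;2;4;2;10m [38;2;4;2;10m[48;2;4;2;10m [38;2;4;2;10m[48;2;4;2;10m [0m
</frame>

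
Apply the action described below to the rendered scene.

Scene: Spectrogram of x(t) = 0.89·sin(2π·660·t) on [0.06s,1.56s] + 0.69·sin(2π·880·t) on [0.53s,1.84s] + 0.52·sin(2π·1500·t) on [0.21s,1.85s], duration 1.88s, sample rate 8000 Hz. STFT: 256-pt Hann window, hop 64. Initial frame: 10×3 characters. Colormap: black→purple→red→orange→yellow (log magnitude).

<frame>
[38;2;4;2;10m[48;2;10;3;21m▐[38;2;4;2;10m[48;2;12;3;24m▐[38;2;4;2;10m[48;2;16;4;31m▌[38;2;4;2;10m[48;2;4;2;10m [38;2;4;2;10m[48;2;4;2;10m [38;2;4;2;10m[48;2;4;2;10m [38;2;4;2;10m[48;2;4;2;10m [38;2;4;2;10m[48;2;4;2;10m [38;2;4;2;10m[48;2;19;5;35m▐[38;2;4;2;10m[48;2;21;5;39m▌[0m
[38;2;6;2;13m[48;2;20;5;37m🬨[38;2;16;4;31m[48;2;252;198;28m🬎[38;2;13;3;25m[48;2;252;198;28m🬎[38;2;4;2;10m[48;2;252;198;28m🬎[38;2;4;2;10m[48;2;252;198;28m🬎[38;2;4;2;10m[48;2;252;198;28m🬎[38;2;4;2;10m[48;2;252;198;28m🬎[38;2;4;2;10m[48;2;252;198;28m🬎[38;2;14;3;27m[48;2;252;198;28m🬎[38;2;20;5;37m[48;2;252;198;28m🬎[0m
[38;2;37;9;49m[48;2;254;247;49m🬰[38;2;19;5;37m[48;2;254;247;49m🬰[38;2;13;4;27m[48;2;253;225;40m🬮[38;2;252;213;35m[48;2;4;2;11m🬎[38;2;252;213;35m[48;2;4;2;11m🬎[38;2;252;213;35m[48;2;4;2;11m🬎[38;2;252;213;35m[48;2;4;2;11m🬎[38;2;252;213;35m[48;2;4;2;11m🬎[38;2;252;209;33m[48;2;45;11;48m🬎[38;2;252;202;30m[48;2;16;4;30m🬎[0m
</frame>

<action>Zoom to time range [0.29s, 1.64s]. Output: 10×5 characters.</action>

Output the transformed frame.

<frame>
[38;2;4;2;10m[48;2;4;2;10m [38;2;4;2;10m[48;2;16;4;31m▌[38;2;4;2;10m[48;2;4;2;10m [38;2;4;2;10m[48;2;4;2;10m [38;2;4;2;10m[48;2;4;2;10m [38;2;4;2;10m[48;2;4;2;10m [38;2;4;2;10m[48;2;4;2;10m [38;2;4;2;10m[48;2;4;2;10m [38;2;4;2;10m[48;2;4;2;10m [38;2;4;2;10m[48;2;18;4;33m▌[0m
[38;2;4;2;10m[48;2;4;2;10m [38;2;4;2;10m[48;2;18;4;34m▌[38;2;4;2;10m[48;2;4;2;10m [38;2;4;2;10m[48;2;4;2;10m [38;2;4;2;10m[48;2;4;2;10m [38;2;4;2;10m[48;2;4;2;10m [38;2;4;2;10m[48;2;4;2;10m [38;2;4;2;10m[48;2;4;2;10m [38;2;4;2;10m[48;2;4;2;10m [38;2;4;2;10m[48;2;20;5;36m▌[0m
[38;2;4;2;10m[48;2;4;2;10m [38;2;4;2;10m[48;2;24;6;45m▌[38;2;4;2;10m[48;2;4;2;10m [38;2;4;2;10m[48;2;4;2;10m [38;2;4;2;10m[48;2;4;2;10m [38;2;4;2;10m[48;2;4;2;10m [38;2;4;2;10m[48;2;4;2;10m [38;2;4;2;10m[48;2;4;2;10m [38;2;4;2;10m[48;2;4;2;10m [38;2;4;2;10m[48;2;25;6;45m▌[0m
[38;2;252;198;28m[48;2;5;2;12m🬂[38;2;27;7;37m[48;2;252;206;32m🬚[38;2;5;2;12m[48;2;252;210;33m🬋[38;2;5;2;12m[48;2;252;210;33m🬋[38;2;5;2;12m[48;2;252;210;33m🬋[38;2;5;2;12m[48;2;252;210;33m🬋[38;2;5;2;12m[48;2;252;210;33m🬋[38;2;5;2;12m[48;2;252;210;33m🬋[38;2;5;2;12m[48;2;252;210;33m🬋[38;2;25;6;45m[48;2;252;212;34m🬋[0m
[38;2;254;247;49m[48;2;6;2;13m🬂[38;2;254;248;49m[48;2;19;5;36m🬂[38;2;254;248;49m[48;2;6;2;13m🬂[38;2;254;248;49m[48;2;6;2;13m🬂[38;2;254;248;49m[48;2;6;2;13m🬂[38;2;254;248;49m[48;2;6;2;13m🬂[38;2;254;248;49m[48;2;6;2;13m🬂[38;2;254;248;49m[48;2;6;2;13m🬂[38;2;254;248;49m[48;2;6;2;13m🬂[38;2;254;247;49m[48;2;50;12;46m🬂[0m
</frame>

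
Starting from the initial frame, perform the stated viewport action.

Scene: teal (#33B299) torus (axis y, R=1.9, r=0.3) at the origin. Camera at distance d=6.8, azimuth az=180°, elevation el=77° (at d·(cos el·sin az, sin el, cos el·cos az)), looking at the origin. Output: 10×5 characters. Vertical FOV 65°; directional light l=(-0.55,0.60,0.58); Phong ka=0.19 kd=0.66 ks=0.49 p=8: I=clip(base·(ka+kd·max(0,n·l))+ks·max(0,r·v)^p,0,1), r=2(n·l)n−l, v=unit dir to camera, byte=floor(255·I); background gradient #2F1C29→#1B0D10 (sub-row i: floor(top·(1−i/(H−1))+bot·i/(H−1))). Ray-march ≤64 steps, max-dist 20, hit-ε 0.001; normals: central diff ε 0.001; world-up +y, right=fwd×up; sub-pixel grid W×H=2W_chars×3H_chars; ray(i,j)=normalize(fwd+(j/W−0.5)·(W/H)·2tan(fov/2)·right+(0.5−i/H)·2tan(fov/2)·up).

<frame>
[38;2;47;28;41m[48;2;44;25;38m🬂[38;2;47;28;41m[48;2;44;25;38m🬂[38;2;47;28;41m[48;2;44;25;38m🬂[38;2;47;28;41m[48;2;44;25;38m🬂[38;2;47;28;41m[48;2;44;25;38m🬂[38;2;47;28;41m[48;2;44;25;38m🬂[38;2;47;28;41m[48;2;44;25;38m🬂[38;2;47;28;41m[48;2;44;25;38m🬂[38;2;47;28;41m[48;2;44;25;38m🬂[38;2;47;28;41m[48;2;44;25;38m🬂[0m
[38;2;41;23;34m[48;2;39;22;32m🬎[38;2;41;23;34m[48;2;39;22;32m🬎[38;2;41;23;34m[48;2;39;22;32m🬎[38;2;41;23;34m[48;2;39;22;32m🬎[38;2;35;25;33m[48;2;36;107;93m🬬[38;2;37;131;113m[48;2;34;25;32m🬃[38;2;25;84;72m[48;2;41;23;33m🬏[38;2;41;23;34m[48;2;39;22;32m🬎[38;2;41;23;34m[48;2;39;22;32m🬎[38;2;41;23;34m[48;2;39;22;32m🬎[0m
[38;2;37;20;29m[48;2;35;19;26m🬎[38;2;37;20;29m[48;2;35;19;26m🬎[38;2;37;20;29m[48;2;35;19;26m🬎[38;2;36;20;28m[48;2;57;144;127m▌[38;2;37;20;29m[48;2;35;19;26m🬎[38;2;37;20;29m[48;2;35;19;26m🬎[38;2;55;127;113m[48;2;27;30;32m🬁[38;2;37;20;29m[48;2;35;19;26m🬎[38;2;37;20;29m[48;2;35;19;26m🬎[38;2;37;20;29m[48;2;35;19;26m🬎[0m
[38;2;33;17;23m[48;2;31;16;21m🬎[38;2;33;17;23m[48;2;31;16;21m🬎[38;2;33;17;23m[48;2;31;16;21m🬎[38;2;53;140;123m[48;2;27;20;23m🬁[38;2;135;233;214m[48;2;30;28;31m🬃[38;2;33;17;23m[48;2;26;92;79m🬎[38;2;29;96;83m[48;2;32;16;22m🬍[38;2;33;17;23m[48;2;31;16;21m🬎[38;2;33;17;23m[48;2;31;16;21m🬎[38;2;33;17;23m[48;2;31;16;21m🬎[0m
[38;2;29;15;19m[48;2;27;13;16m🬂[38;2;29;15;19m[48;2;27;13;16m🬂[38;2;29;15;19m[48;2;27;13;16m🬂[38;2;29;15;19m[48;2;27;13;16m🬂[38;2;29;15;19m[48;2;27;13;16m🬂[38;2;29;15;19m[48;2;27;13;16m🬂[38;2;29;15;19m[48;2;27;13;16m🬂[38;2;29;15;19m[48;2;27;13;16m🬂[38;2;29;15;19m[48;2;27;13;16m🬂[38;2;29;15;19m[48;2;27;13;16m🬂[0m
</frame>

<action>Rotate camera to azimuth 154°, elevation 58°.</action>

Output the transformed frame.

<frame>
[38;2;47;28;41m[48;2;44;25;38m🬂[38;2;47;28;41m[48;2;44;25;38m🬂[38;2;47;28;41m[48;2;44;25;38m🬂[38;2;47;28;41m[48;2;44;25;38m🬂[38;2;47;28;41m[48;2;44;25;38m🬂[38;2;47;28;41m[48;2;44;25;38m🬂[38;2;47;28;41m[48;2;44;25;38m🬂[38;2;47;28;41m[48;2;44;25;38m🬂[38;2;47;28;41m[48;2;44;25;38m🬂[38;2;47;28;41m[48;2;44;25;38m🬂[0m
[38;2;41;23;34m[48;2;39;22;32m🬎[38;2;41;23;34m[48;2;39;22;32m🬎[38;2;41;23;34m[48;2;39;22;32m🬎[38;2;41;23;34m[48;2;39;22;32m🬎[38;2;41;23;33m[48;2;32;87;76m🬝[38;2;35;26;34m[48;2;25;76;66m🬝[38;2;41;23;34m[48;2;39;22;32m🬎[38;2;41;23;34m[48;2;39;22;32m🬎[38;2;41;23;34m[48;2;39;22;32m🬎[38;2;41;23;34m[48;2;39;22;32m🬎[0m
[38;2;37;20;29m[48;2;35;19;26m🬎[38;2;37;20;29m[48;2;35;19;26m🬎[38;2;37;20;29m[48;2;35;19;26m🬎[38;2;36;20;28m[48;2;45;123;108m▌[38;2;9;33;29m[48;2;36;19;27m🬀[38;2;37;20;29m[48;2;35;19;26m🬎[38;2;93;179;162m[48;2;24;43;42m🬁[38;2;37;20;29m[48;2;35;19;26m🬎[38;2;37;20;29m[48;2;35;19;26m🬎[38;2;37;20;29m[48;2;35;19;26m🬎[0m
[38;2;33;17;23m[48;2;31;16;21m🬎[38;2;33;17;23m[48;2;31;16;21m🬎[38;2;33;17;23m[48;2;31;16;21m🬎[38;2;76;156;140m[48;2;27;20;23m🬁[38;2;53;146;127m[48;2;27;21;24m🬋[38;2;23;24;26m[48;2;38;133;114m🬴[38;2;89;167;151m[48;2;26;20;23m🬅[38;2;33;17;23m[48;2;31;16;21m🬎[38;2;33;17;23m[48;2;31;16;21m🬎[38;2;33;17;23m[48;2;31;16;21m🬎[0m
[38;2;29;15;19m[48;2;27;13;16m🬂[38;2;29;15;19m[48;2;27;13;16m🬂[38;2;29;15;19m[48;2;27;13;16m🬂[38;2;29;15;19m[48;2;27;13;16m🬂[38;2;29;15;19m[48;2;27;13;16m🬂[38;2;29;15;19m[48;2;27;13;16m🬂[38;2;29;15;19m[48;2;27;13;16m🬂[38;2;29;15;19m[48;2;27;13;16m🬂[38;2;29;15;19m[48;2;27;13;16m🬂[38;2;29;15;19m[48;2;27;13;16m🬂[0m
</frame>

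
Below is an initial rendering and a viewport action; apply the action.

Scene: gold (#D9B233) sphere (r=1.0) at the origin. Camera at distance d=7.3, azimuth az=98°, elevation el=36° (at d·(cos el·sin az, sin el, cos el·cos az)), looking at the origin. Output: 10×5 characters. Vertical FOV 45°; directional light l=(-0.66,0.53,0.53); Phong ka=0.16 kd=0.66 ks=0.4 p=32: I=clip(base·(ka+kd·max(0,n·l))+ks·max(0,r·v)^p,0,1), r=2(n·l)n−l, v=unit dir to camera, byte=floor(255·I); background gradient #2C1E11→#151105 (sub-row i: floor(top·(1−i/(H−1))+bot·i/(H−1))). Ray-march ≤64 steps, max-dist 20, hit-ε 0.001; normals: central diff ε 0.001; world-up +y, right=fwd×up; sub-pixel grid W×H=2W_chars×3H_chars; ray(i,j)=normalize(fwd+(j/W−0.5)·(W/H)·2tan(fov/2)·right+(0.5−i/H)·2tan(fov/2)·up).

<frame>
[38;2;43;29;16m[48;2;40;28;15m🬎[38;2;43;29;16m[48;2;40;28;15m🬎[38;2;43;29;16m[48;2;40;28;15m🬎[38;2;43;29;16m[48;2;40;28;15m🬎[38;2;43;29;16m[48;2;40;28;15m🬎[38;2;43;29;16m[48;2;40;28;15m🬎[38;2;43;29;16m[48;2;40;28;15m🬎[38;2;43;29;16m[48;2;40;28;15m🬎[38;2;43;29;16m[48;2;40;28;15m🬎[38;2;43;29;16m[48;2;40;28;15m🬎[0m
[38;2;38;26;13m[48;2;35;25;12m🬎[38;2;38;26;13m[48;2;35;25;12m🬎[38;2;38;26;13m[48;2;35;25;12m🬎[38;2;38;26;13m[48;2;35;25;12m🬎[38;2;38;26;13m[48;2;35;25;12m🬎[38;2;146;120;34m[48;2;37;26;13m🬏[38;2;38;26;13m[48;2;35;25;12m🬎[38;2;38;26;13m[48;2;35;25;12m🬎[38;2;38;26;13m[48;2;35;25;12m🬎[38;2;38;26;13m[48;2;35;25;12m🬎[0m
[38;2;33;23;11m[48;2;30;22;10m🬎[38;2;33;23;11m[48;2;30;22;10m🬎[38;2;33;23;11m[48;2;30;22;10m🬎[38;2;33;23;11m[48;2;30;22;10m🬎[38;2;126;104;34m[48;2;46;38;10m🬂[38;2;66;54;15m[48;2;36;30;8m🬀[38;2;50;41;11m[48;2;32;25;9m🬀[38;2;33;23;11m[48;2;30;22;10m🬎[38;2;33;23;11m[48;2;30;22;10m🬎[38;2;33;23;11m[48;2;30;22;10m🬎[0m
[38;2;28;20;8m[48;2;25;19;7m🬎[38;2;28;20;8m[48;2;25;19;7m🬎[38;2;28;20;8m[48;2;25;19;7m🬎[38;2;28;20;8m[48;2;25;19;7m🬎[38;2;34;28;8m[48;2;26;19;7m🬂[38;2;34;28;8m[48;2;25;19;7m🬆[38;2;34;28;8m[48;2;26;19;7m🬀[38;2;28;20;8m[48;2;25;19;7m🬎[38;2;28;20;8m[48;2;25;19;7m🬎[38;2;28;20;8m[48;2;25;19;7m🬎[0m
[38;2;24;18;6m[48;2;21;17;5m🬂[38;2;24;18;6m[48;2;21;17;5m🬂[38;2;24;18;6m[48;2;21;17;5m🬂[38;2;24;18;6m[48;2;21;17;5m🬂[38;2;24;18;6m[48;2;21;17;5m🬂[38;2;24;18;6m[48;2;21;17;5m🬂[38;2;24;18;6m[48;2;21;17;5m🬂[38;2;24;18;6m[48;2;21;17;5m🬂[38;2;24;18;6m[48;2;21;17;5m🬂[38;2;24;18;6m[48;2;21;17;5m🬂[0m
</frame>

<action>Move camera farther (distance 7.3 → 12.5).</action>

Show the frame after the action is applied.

<frame>
[38;2;43;29;16m[48;2;40;28;15m🬎[38;2;43;29;16m[48;2;40;28;15m🬎[38;2;43;29;16m[48;2;40;28;15m🬎[38;2;43;29;16m[48;2;40;28;15m🬎[38;2;43;29;16m[48;2;40;28;15m🬎[38;2;43;29;16m[48;2;40;28;15m🬎[38;2;43;29;16m[48;2;40;28;15m🬎[38;2;43;29;16m[48;2;40;28;15m🬎[38;2;43;29;16m[48;2;40;28;15m🬎[38;2;43;29;16m[48;2;40;28;15m🬎[0m
[38;2;38;26;13m[48;2;35;25;12m🬎[38;2;38;26;13m[48;2;35;25;12m🬎[38;2;38;26;13m[48;2;35;25;12m🬎[38;2;38;26;13m[48;2;35;25;12m🬎[38;2;38;26;13m[48;2;35;25;12m🬎[38;2;38;26;13m[48;2;35;25;12m🬎[38;2;38;26;13m[48;2;35;25;12m🬎[38;2;38;26;13m[48;2;35;25;12m🬎[38;2;38;26;13m[48;2;35;25;12m🬎[38;2;38;26;13m[48;2;35;25;12m🬎[0m
[38;2;33;23;11m[48;2;30;22;10m🬎[38;2;33;23;11m[48;2;30;22;10m🬎[38;2;33;23;11m[48;2;30;22;10m🬎[38;2;33;23;11m[48;2;30;22;10m🬎[38;2;88;72;20m[48;2;32;24;10m🬇[38;2;34;24;11m[48;2;34;28;8m🬂[38;2;33;23;11m[48;2;30;22;10m🬎[38;2;33;23;11m[48;2;30;22;10m🬎[38;2;33;23;11m[48;2;30;22;10m🬎[38;2;33;23;11m[48;2;30;22;10m🬎[0m
[38;2;28;20;8m[48;2;25;19;7m🬎[38;2;28;20;8m[48;2;25;19;7m🬎[38;2;28;20;8m[48;2;25;19;7m🬎[38;2;28;20;8m[48;2;25;19;7m🬎[38;2;28;20;8m[48;2;25;19;7m🬎[38;2;28;20;8m[48;2;25;19;7m🬎[38;2;28;20;8m[48;2;25;19;7m🬎[38;2;28;20;8m[48;2;25;19;7m🬎[38;2;28;20;8m[48;2;25;19;7m🬎[38;2;28;20;8m[48;2;25;19;7m🬎[0m
[38;2;24;18;6m[48;2;21;17;5m🬂[38;2;24;18;6m[48;2;21;17;5m🬂[38;2;24;18;6m[48;2;21;17;5m🬂[38;2;24;18;6m[48;2;21;17;5m🬂[38;2;24;18;6m[48;2;21;17;5m🬂[38;2;24;18;6m[48;2;21;17;5m🬂[38;2;24;18;6m[48;2;21;17;5m🬂[38;2;24;18;6m[48;2;21;17;5m🬂[38;2;24;18;6m[48;2;21;17;5m🬂[38;2;24;18;6m[48;2;21;17;5m🬂[0m
</frame>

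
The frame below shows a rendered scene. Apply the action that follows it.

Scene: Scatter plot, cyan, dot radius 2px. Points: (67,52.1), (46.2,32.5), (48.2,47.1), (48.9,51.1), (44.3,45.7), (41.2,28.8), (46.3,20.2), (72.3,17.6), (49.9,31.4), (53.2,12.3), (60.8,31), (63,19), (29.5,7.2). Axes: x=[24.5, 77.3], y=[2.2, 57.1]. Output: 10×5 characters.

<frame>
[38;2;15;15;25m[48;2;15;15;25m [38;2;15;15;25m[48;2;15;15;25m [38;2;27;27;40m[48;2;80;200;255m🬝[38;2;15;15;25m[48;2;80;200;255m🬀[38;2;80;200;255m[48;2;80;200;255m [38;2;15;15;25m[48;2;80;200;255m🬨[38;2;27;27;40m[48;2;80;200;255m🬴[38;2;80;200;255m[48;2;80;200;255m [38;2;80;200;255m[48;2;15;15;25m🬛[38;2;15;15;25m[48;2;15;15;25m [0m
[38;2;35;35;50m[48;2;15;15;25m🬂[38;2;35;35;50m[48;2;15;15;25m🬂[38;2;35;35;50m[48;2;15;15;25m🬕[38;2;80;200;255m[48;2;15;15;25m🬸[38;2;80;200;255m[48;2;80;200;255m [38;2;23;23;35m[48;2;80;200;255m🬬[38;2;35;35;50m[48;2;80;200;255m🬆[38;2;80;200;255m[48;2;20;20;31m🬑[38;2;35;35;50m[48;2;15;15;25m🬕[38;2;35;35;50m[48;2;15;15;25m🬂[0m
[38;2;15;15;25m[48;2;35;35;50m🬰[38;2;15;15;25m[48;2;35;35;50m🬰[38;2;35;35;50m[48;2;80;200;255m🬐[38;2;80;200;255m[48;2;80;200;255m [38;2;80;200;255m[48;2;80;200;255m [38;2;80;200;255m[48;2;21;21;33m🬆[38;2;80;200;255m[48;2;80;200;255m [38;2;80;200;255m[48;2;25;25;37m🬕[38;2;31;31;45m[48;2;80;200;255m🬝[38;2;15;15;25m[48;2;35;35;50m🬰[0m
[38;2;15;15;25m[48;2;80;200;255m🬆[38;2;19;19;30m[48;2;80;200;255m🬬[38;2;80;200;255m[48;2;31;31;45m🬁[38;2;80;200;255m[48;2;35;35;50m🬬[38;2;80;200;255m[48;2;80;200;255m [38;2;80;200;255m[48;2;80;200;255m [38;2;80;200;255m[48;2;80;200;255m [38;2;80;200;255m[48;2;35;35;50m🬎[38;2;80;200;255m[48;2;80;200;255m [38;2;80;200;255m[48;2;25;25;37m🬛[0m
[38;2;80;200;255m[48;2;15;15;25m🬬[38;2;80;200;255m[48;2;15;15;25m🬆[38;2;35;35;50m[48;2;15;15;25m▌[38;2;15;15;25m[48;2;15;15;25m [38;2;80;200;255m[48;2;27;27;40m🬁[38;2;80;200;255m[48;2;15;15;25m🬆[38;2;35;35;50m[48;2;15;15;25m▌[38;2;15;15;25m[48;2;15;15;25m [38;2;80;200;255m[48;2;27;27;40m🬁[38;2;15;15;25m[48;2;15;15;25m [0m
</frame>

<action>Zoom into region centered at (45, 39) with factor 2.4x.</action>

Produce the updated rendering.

<frame>
[38;2;15;15;25m[48;2;15;15;25m [38;2;15;15;25m[48;2;15;15;25m [38;2;35;35;50m[48;2;15;15;25m▌[38;2;15;15;25m[48;2;80;200;255m🬆[38;2;80;200;255m[48;2;15;15;25m🬺[38;2;80;200;255m[48;2;15;15;25m🬸[38;2;80;200;255m[48;2;80;200;255m [38;2;80;200;255m[48;2;15;15;25m🬐[38;2;35;35;50m[48;2;15;15;25m▌[38;2;15;15;25m[48;2;15;15;25m [0m
[38;2;35;35;50m[48;2;15;15;25m🬂[38;2;35;35;50m[48;2;15;15;25m🬂[38;2;35;35;50m[48;2;15;15;25m🬕[38;2;80;200;255m[48;2;19;19;30m🬁[38;2;80;200;255m[48;2;21;21;33m🬆[38;2;80;200;255m[48;2;19;19;30m🬁[38;2;80;200;255m[48;2;21;21;33m🬆[38;2;35;35;50m[48;2;15;15;25m🬂[38;2;35;35;50m[48;2;15;15;25m🬕[38;2;35;35;50m[48;2;15;15;25m🬂[0m
[38;2;15;15;25m[48;2;35;35;50m🬰[38;2;15;15;25m[48;2;35;35;50m🬰[38;2;35;35;50m[48;2;15;15;25m🬛[38;2;15;15;25m[48;2;35;35;50m🬰[38;2;35;35;50m[48;2;15;15;25m🬛[38;2;23;23;35m[48;2;80;200;255m🬬[38;2;35;35;50m[48;2;15;15;25m🬛[38;2;15;15;25m[48;2;35;35;50m🬰[38;2;35;35;50m[48;2;15;15;25m🬛[38;2;15;15;25m[48;2;35;35;50m🬰[0m
[38;2;15;15;25m[48;2;35;35;50m🬎[38;2;15;15;25m[48;2;35;35;50m🬎[38;2;35;35;50m[48;2;15;15;25m🬲[38;2;19;19;30m[48;2;80;200;255m🬬[38;2;35;35;50m[48;2;80;200;255m🬐[38;2;80;200;255m[48;2;80;200;255m [38;2;35;35;50m[48;2;80;200;255m🬀[38;2;15;15;25m[48;2;80;200;255m🬊[38;2;35;35;50m[48;2;15;15;25m🬲[38;2;15;15;25m[48;2;35;35;50m🬎[0m
[38;2;15;15;25m[48;2;15;15;25m [38;2;15;15;25m[48;2;15;15;25m [38;2;35;35;50m[48;2;80;200;255m🬐[38;2;80;200;255m[48;2;80;200;255m [38;2;23;23;35m[48;2;80;200;255m🬸[38;2;80;200;255m[48;2;15;15;25m🬀[38;2;80;200;255m[48;2;28;28;41m🬊[38;2;80;200;255m[48;2;15;15;25m🬀[38;2;35;35;50m[48;2;15;15;25m▌[38;2;15;15;25m[48;2;15;15;25m [0m
</frame>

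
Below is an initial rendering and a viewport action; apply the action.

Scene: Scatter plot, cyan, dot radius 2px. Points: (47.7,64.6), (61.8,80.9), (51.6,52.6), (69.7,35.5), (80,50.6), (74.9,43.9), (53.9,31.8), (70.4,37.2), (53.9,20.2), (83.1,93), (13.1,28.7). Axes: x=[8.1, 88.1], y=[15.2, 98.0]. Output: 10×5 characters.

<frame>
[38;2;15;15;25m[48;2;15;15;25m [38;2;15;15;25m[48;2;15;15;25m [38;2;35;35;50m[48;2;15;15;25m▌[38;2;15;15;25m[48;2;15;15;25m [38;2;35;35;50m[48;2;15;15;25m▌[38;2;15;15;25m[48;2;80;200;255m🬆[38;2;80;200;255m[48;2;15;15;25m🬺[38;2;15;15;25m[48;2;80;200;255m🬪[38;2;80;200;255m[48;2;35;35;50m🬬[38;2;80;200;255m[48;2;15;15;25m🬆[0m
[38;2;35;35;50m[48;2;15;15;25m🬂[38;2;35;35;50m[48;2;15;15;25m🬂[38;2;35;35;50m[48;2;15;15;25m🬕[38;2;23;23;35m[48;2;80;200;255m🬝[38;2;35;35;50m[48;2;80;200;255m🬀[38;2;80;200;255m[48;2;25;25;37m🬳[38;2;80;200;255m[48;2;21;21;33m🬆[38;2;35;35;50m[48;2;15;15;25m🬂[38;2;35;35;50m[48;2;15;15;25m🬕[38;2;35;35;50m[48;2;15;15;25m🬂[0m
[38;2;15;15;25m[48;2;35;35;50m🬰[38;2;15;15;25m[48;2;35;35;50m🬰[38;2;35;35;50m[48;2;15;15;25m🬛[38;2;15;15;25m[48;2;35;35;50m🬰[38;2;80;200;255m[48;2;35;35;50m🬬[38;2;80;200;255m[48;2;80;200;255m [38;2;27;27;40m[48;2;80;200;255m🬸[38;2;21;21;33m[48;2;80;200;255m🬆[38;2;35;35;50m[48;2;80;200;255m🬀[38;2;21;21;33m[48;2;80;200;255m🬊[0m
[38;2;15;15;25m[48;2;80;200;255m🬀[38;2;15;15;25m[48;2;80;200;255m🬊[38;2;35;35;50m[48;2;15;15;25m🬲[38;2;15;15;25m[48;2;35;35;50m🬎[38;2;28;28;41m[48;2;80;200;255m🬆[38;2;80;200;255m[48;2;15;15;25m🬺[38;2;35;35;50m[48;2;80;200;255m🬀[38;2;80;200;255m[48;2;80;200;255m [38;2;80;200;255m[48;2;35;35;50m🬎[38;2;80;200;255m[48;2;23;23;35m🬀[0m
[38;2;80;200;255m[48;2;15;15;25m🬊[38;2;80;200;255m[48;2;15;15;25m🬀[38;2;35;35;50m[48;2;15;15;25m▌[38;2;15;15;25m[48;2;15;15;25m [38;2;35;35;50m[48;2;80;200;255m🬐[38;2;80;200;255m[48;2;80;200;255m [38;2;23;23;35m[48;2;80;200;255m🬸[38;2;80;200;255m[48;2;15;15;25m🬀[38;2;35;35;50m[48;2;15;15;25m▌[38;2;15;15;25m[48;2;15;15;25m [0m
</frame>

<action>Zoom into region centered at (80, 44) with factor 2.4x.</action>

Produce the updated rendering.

<frame>
[38;2;15;15;25m[48;2;15;15;25m [38;2;15;15;25m[48;2;15;15;25m [38;2;35;35;50m[48;2;15;15;25m▌[38;2;15;15;25m[48;2;15;15;25m [38;2;27;27;40m[48;2;80;200;255m🬝[38;2;15;15;25m[48;2;15;15;25m [38;2;35;35;50m[48;2;15;15;25m▌[38;2;15;15;25m[48;2;15;15;25m [38;2;35;35;50m[48;2;15;15;25m▌[38;2;15;15;25m[48;2;15;15;25m [0m
[38;2;35;35;50m[48;2;15;15;25m🬂[38;2;35;35;50m[48;2;15;15;25m🬂[38;2;35;35;50m[48;2;15;15;25m🬕[38;2;25;25;37m[48;2;80;200;255m🬥[38;2;80;200;255m[48;2;80;200;255m [38;2;80;200;255m[48;2;25;25;37m🬛[38;2;35;35;50m[48;2;15;15;25m🬕[38;2;35;35;50m[48;2;15;15;25m🬂[38;2;35;35;50m[48;2;15;15;25m🬕[38;2;35;35;50m[48;2;15;15;25m🬂[0m
[38;2;15;15;25m[48;2;35;35;50m🬰[38;2;23;23;35m[48;2;80;200;255m🬝[38;2;35;35;50m[48;2;80;200;255m🬀[38;2;80;200;255m[48;2;80;200;255m [38;2;80;200;255m[48;2;30;30;43m🬅[38;2;15;15;25m[48;2;35;35;50m🬰[38;2;35;35;50m[48;2;15;15;25m🬛[38;2;15;15;25m[48;2;35;35;50m🬰[38;2;35;35;50m[48;2;15;15;25m🬛[38;2;15;15;25m[48;2;35;35;50m🬰[0m
[38;2;23;23;35m[48;2;80;200;255m🬴[38;2;80;200;255m[48;2;80;200;255m [38;2;80;200;255m[48;2;35;35;50m🬝[38;2;80;200;255m[48;2;23;23;35m🬀[38;2;35;35;50m[48;2;15;15;25m🬲[38;2;15;15;25m[48;2;35;35;50m🬎[38;2;35;35;50m[48;2;15;15;25m🬲[38;2;15;15;25m[48;2;35;35;50m🬎[38;2;35;35;50m[48;2;15;15;25m🬲[38;2;15;15;25m[48;2;35;35;50m🬎[0m
[38;2;15;15;25m[48;2;15;15;25m [38;2;15;15;25m[48;2;80;200;255m🬺[38;2;35;35;50m[48;2;15;15;25m▌[38;2;15;15;25m[48;2;15;15;25m [38;2;35;35;50m[48;2;15;15;25m▌[38;2;15;15;25m[48;2;15;15;25m [38;2;35;35;50m[48;2;15;15;25m▌[38;2;15;15;25m[48;2;15;15;25m [38;2;35;35;50m[48;2;15;15;25m▌[38;2;15;15;25m[48;2;15;15;25m [0m
</frame>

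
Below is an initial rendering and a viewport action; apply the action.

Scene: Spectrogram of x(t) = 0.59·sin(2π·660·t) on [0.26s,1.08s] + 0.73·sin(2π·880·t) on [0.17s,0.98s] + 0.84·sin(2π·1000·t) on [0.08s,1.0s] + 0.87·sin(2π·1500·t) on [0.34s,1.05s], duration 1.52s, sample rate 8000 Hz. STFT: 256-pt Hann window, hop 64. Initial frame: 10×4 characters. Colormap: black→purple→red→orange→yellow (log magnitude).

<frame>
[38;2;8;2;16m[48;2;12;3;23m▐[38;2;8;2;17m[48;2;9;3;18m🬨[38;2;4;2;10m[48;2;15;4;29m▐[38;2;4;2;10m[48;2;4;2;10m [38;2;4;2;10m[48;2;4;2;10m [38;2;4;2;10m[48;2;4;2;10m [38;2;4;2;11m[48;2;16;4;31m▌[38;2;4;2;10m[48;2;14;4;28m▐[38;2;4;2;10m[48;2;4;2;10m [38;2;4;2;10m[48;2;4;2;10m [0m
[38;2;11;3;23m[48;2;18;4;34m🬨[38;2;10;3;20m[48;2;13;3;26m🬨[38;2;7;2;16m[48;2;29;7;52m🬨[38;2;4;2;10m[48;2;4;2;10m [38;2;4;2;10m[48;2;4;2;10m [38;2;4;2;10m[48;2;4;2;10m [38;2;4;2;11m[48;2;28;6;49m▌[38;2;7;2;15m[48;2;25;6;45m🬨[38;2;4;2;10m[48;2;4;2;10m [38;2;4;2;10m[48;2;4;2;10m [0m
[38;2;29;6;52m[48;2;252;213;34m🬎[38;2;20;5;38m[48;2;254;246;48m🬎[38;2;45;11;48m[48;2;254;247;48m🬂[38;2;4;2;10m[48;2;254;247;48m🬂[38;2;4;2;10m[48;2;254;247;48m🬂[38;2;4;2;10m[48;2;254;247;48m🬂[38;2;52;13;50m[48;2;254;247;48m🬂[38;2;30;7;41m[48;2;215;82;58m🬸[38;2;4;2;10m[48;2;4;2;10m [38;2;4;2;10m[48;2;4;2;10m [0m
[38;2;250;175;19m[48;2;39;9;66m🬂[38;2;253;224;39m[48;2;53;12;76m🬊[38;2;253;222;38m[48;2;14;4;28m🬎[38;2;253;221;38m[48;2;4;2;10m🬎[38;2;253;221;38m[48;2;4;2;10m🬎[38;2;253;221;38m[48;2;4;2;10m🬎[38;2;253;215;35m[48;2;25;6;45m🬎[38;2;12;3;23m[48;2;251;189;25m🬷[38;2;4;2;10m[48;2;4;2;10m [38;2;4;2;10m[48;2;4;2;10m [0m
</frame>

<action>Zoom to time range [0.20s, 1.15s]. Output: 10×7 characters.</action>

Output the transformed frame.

<frame>
[38;2;4;2;11m[48;2;8;2;17m▌[38;2;6;2;13m[48;2;14;4;27m▐[38;2;4;2;10m[48;2;4;2;10m [38;2;4;2;10m[48;2;4;2;10m [38;2;4;2;10m[48;2;4;2;10m [38;2;4;2;10m[48;2;4;2;10m [38;2;4;2;10m[48;2;4;2;10m [38;2;4;2;10m[48;2;4;2;10m [38;2;8;2;16m[48;2;11;3;22m▌[38;2;14;4;28m[48;2;16;4;30m🬨[0m
[38;2;4;2;11m[48;2;8;2;17m▌[38;2;6;2;13m[48;2;16;4;31m▐[38;2;4;2;10m[48;2;4;2;10m [38;2;4;2;10m[48;2;4;2;10m [38;2;4;2;10m[48;2;4;2;10m [38;2;4;2;10m[48;2;4;2;10m [38;2;4;2;10m[48;2;4;2;10m [38;2;4;2;10m[48;2;4;2;10m [38;2;8;2;17m[48;2;12;3;24m▌[38;2;15;4;29m[48;2;18;4;34m🬨[0m
[38;2;4;2;11m[48;2;9;3;19m▌[38;2;7;2;15m[48;2;21;5;39m▐[38;2;4;2;10m[48;2;4;2;10m [38;2;4;2;10m[48;2;4;2;10m [38;2;4;2;10m[48;2;4;2;10m [38;2;4;2;10m[48;2;4;2;10m [38;2;4;2;10m[48;2;4;2;10m [38;2;4;2;10m[48;2;4;2;10m [38;2;10;3;20m[48;2;15;4;29m▌[38;2;18;4;33m[48;2;24;6;45m🬨[0m
[38;2;5;2;12m[48;2;12;3;23m▌[38;2;17;4;32m[48;2;54;13;78m🬨[38;2;4;2;10m[48;2;4;2;10m [38;2;4;2;10m[48;2;4;2;10m [38;2;4;2;10m[48;2;4;2;10m [38;2;4;2;10m[48;2;4;2;10m [38;2;4;2;10m[48;2;4;2;10m [38;2;4;2;10m[48;2;4;2;10m [38;2;15;4;29m[48;2;24;5;43m🬕[38;2;23;5;42m[48;2;62;15;80m🬨[0m
[38;2;6;2;15m[48;2;19;5;35m▌[38;2;252;210;33m[48;2;57;14;64m🬎[38;2;252;216;36m[48;2;4;2;11m🬎[38;2;252;216;36m[48;2;4;2;10m🬎[38;2;252;216;36m[48;2;4;2;11m🬎[38;2;252;216;36m[48;2;4;2;10m🬎[38;2;252;216;36m[48;2;5;2;11m🬎[38;2;252;216;36m[48;2;4;2;10m🬎[38;2;252;217;36m[48;2;78;19;79m🬎[38;2;47;11;60m[48;2;252;219;37m🬷[0m
[38;2;253;233;42m[48;2;22;5;40m🬬[38;2;254;239;45m[48;2;253;212;34m🬎[38;2;254;238;45m[48;2;253;212;34m🬎[38;2;254;238;45m[48;2;253;212;34m🬎[38;2;254;238;45m[48;2;253;212;34m🬎[38;2;254;238;45m[48;2;253;212;34m🬎[38;2;254;238;45m[48;2;253;212;34m🬎[38;2;254;238;45m[48;2;253;212;34m🬎[38;2;253;228;40m[48;2;229;111;38m🬴[38;2;66;15;83m[48;2;251;181;22m🬎[0m
[38;2;135;34;84m[48;2;25;6;46m🬁[38;2;26;6;47m[48;2;8;2;18m▌[38;2;10;3;21m[48;2;4;2;10m🬂[38;2;10;3;21m[48;2;4;2;10m🬂[38;2;10;3;21m[48;2;4;2;10m🬂[38;2;10;3;21m[48;2;4;2;10m🬂[38;2;10;3;21m[48;2;4;2;10m🬂[38;2;10;3;21m[48;2;4;2;10m🬂[38;2;48;11;85m[48;2;37;8;66m🬂[38;2;132;33;84m[48;2;36;8;62m🬁[0m
</frame>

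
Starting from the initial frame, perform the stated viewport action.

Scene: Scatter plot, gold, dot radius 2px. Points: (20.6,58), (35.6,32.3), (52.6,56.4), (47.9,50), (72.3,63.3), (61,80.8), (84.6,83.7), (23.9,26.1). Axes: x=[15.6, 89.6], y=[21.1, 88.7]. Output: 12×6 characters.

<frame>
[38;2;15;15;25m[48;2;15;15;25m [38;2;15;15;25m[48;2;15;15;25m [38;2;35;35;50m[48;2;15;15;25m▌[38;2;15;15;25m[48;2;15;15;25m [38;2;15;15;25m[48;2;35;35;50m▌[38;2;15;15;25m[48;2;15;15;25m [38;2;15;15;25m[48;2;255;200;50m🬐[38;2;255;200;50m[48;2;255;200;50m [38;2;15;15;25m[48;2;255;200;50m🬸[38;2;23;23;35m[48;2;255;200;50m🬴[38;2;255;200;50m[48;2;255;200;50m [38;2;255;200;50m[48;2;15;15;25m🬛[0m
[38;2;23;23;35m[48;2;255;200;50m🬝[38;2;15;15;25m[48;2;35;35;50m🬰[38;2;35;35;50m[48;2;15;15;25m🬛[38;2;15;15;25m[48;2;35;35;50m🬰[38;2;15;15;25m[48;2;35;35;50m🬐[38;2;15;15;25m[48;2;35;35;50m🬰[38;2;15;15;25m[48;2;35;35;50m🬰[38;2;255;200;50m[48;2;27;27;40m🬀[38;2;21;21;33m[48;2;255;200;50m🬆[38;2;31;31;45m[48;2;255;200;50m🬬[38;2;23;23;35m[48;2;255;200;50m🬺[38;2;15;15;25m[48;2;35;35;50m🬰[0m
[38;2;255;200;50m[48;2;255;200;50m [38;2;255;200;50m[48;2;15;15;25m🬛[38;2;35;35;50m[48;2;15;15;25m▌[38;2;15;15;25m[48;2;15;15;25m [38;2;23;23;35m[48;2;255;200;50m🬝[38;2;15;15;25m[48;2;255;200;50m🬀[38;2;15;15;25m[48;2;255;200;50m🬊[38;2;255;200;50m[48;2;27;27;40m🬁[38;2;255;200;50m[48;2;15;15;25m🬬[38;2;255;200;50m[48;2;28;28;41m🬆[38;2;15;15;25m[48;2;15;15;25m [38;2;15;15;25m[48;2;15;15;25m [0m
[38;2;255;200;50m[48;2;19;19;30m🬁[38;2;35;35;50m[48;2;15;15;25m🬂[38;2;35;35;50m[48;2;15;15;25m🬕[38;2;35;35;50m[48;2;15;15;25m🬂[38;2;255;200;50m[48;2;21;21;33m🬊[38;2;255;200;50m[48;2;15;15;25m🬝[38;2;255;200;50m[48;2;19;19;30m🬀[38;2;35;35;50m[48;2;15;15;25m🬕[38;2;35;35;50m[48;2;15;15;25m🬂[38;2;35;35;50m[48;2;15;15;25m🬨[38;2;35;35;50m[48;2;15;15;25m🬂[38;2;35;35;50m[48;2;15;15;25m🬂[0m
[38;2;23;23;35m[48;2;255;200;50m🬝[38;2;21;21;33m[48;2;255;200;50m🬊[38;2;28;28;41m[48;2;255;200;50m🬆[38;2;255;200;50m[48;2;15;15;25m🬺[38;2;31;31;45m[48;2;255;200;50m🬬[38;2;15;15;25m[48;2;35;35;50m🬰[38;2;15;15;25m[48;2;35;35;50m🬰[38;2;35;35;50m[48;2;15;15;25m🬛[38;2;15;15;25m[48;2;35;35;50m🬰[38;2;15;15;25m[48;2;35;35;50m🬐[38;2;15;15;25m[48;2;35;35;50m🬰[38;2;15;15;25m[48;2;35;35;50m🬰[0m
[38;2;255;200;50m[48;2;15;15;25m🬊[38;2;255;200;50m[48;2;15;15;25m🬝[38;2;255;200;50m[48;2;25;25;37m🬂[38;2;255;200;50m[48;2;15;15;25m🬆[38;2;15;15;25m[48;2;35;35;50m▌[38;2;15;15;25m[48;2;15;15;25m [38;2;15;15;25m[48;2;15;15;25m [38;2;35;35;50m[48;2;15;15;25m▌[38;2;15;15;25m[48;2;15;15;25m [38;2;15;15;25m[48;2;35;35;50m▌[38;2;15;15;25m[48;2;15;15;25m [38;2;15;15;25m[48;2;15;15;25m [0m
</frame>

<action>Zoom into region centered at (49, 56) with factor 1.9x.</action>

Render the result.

<frame>
[38;2;15;15;25m[48;2;15;15;25m [38;2;15;15;25m[48;2;15;15;25m [38;2;35;35;50m[48;2;15;15;25m▌[38;2;15;15;25m[48;2;15;15;25m [38;2;15;15;25m[48;2;35;35;50m▌[38;2;15;15;25m[48;2;15;15;25m [38;2;15;15;25m[48;2;15;15;25m [38;2;35;35;50m[48;2;15;15;25m▌[38;2;15;15;25m[48;2;15;15;25m [38;2;15;15;25m[48;2;35;35;50m▌[38;2;15;15;25m[48;2;15;15;25m [38;2;15;15;25m[48;2;15;15;25m [0m
[38;2;15;15;25m[48;2;35;35;50m🬰[38;2;15;15;25m[48;2;35;35;50m🬰[38;2;35;35;50m[48;2;15;15;25m🬛[38;2;15;15;25m[48;2;35;35;50m🬰[38;2;15;15;25m[48;2;35;35;50m🬐[38;2;15;15;25m[48;2;35;35;50m🬰[38;2;15;15;25m[48;2;35;35;50m🬰[38;2;35;35;50m[48;2;15;15;25m🬛[38;2;15;15;25m[48;2;35;35;50m🬰[38;2;15;15;25m[48;2;35;35;50m🬐[38;2;15;15;25m[48;2;35;35;50m🬰[38;2;15;15;25m[48;2;35;35;50m🬰[0m
[38;2;15;15;25m[48;2;15;15;25m [38;2;15;15;25m[48;2;15;15;25m [38;2;35;35;50m[48;2;15;15;25m▌[38;2;15;15;25m[48;2;15;15;25m [38;2;15;15;25m[48;2;35;35;50m▌[38;2;15;15;25m[48;2;255;200;50m🬝[38;2;15;15;25m[48;2;255;200;50m🬀[38;2;21;21;33m[48;2;255;200;50m🬊[38;2;15;15;25m[48;2;15;15;25m [38;2;15;15;25m[48;2;35;35;50m▌[38;2;15;15;25m[48;2;15;15;25m [38;2;15;15;25m[48;2;15;15;25m [0m
[38;2;35;35;50m[48;2;15;15;25m🬂[38;2;35;35;50m[48;2;15;15;25m🬂[38;2;35;35;50m[48;2;15;15;25m🬕[38;2;35;35;50m[48;2;15;15;25m🬂[38;2;28;28;41m[48;2;255;200;50m🬆[38;2;255;200;50m[48;2;35;35;50m🬺[38;2;255;200;50m[48;2;15;15;25m🬙[38;2;255;200;50m[48;2;27;27;40m🬀[38;2;35;35;50m[48;2;15;15;25m🬂[38;2;35;35;50m[48;2;15;15;25m🬨[38;2;35;35;50m[48;2;15;15;25m🬂[38;2;35;35;50m[48;2;15;15;25m🬂[0m
[38;2;15;15;25m[48;2;35;35;50m🬰[38;2;15;15;25m[48;2;35;35;50m🬰[38;2;35;35;50m[48;2;15;15;25m🬛[38;2;15;15;25m[48;2;35;35;50m🬰[38;2;27;27;40m[48;2;255;200;50m🬺[38;2;255;200;50m[48;2;21;21;33m🬆[38;2;15;15;25m[48;2;35;35;50m🬰[38;2;35;35;50m[48;2;15;15;25m🬛[38;2;15;15;25m[48;2;35;35;50m🬰[38;2;15;15;25m[48;2;35;35;50m🬐[38;2;15;15;25m[48;2;35;35;50m🬰[38;2;15;15;25m[48;2;35;35;50m🬰[0m
[38;2;15;15;25m[48;2;15;15;25m [38;2;15;15;25m[48;2;15;15;25m [38;2;35;35;50m[48;2;15;15;25m▌[38;2;15;15;25m[48;2;15;15;25m [38;2;15;15;25m[48;2;35;35;50m▌[38;2;15;15;25m[48;2;15;15;25m [38;2;15;15;25m[48;2;15;15;25m [38;2;35;35;50m[48;2;15;15;25m▌[38;2;15;15;25m[48;2;15;15;25m [38;2;15;15;25m[48;2;35;35;50m▌[38;2;15;15;25m[48;2;15;15;25m [38;2;15;15;25m[48;2;15;15;25m [0m
</frame>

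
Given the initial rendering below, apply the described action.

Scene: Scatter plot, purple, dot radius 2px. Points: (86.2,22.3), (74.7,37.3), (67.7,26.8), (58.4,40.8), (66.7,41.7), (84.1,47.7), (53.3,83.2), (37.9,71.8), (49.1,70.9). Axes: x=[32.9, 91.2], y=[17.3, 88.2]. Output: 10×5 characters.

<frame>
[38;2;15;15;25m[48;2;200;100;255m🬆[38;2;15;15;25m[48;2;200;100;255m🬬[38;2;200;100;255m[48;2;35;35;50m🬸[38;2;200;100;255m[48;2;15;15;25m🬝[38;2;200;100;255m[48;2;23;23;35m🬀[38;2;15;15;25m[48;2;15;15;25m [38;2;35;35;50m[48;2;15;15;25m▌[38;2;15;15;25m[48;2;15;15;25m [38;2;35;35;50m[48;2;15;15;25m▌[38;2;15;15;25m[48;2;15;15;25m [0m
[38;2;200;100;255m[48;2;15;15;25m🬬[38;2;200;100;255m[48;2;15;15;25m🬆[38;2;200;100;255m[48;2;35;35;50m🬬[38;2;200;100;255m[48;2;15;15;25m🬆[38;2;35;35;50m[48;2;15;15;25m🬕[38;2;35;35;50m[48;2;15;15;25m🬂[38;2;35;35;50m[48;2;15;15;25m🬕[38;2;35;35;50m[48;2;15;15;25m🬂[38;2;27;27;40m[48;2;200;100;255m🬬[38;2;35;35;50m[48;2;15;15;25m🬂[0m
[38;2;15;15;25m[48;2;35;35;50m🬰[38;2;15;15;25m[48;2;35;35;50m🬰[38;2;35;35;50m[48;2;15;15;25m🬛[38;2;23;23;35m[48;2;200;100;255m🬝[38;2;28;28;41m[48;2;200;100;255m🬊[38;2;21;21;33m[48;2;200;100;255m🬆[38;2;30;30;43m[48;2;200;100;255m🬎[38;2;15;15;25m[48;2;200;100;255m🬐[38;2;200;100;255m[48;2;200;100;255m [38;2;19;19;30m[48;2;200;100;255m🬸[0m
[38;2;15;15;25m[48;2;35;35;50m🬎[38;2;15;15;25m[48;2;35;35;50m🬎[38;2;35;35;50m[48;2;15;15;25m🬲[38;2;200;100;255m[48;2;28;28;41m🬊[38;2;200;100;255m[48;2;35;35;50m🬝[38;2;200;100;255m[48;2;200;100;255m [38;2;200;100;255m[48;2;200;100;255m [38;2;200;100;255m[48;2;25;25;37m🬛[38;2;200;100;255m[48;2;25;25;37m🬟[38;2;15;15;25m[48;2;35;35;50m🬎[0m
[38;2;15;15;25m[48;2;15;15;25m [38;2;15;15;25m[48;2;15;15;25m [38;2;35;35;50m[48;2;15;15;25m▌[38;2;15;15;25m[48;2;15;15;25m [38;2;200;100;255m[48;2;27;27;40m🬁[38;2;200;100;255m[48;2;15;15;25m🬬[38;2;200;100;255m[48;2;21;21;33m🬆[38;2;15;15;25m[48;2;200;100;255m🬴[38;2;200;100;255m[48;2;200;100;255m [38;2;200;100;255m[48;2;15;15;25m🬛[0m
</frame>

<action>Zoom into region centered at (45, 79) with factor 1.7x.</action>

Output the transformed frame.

<frame>
[38;2;15;15;25m[48;2;15;15;25m [38;2;15;15;25m[48;2;15;15;25m [38;2;35;35;50m[48;2;15;15;25m▌[38;2;15;15;25m[48;2;15;15;25m [38;2;35;35;50m[48;2;15;15;25m▌[38;2;15;15;25m[48;2;15;15;25m [38;2;35;35;50m[48;2;15;15;25m▌[38;2;15;15;25m[48;2;15;15;25m [38;2;35;35;50m[48;2;15;15;25m▌[38;2;15;15;25m[48;2;15;15;25m [0m
[38;2;35;35;50m[48;2;15;15;25m🬂[38;2;35;35;50m[48;2;15;15;25m🬂[38;2;35;35;50m[48;2;15;15;25m🬕[38;2;35;35;50m[48;2;15;15;25m🬂[38;2;35;35;50m[48;2;15;15;25m🬕[38;2;35;35;50m[48;2;15;15;25m🬂[38;2;35;35;50m[48;2;200;100;255m🬆[38;2;200;100;255m[48;2;35;35;50m🬺[38;2;27;27;40m[48;2;200;100;255m🬬[38;2;35;35;50m[48;2;15;15;25m🬂[0m
[38;2;15;15;25m[48;2;35;35;50m🬰[38;2;15;15;25m[48;2;35;35;50m🬰[38;2;28;28;41m[48;2;200;100;255m🬆[38;2;23;23;35m[48;2;200;100;255m🬬[38;2;35;35;50m[48;2;15;15;25m🬛[38;2;21;21;33m[48;2;200;100;255m🬆[38;2;200;100;255m[48;2;30;30;43m🬑[38;2;200;100;255m[48;2;21;21;33m🬆[38;2;35;35;50m[48;2;15;15;25m🬛[38;2;15;15;25m[48;2;35;35;50m🬰[0m
[38;2;15;15;25m[48;2;35;35;50m🬎[38;2;23;23;35m[48;2;200;100;255m🬺[38;2;200;100;255m[48;2;35;35;50m🬬[38;2;200;100;255m[48;2;28;28;41m🬆[38;2;200;100;255m[48;2;31;31;45m🬁[38;2;200;100;255m[48;2;35;35;50m🬬[38;2;200;100;255m[48;2;28;28;41m🬆[38;2;15;15;25m[48;2;35;35;50m🬎[38;2;35;35;50m[48;2;15;15;25m🬲[38;2;15;15;25m[48;2;35;35;50m🬎[0m
[38;2;15;15;25m[48;2;15;15;25m [38;2;15;15;25m[48;2;15;15;25m [38;2;35;35;50m[48;2;15;15;25m▌[38;2;15;15;25m[48;2;15;15;25m [38;2;35;35;50m[48;2;15;15;25m▌[38;2;15;15;25m[48;2;15;15;25m [38;2;35;35;50m[48;2;15;15;25m▌[38;2;15;15;25m[48;2;15;15;25m [38;2;35;35;50m[48;2;15;15;25m▌[38;2;15;15;25m[48;2;15;15;25m [0m
</frame>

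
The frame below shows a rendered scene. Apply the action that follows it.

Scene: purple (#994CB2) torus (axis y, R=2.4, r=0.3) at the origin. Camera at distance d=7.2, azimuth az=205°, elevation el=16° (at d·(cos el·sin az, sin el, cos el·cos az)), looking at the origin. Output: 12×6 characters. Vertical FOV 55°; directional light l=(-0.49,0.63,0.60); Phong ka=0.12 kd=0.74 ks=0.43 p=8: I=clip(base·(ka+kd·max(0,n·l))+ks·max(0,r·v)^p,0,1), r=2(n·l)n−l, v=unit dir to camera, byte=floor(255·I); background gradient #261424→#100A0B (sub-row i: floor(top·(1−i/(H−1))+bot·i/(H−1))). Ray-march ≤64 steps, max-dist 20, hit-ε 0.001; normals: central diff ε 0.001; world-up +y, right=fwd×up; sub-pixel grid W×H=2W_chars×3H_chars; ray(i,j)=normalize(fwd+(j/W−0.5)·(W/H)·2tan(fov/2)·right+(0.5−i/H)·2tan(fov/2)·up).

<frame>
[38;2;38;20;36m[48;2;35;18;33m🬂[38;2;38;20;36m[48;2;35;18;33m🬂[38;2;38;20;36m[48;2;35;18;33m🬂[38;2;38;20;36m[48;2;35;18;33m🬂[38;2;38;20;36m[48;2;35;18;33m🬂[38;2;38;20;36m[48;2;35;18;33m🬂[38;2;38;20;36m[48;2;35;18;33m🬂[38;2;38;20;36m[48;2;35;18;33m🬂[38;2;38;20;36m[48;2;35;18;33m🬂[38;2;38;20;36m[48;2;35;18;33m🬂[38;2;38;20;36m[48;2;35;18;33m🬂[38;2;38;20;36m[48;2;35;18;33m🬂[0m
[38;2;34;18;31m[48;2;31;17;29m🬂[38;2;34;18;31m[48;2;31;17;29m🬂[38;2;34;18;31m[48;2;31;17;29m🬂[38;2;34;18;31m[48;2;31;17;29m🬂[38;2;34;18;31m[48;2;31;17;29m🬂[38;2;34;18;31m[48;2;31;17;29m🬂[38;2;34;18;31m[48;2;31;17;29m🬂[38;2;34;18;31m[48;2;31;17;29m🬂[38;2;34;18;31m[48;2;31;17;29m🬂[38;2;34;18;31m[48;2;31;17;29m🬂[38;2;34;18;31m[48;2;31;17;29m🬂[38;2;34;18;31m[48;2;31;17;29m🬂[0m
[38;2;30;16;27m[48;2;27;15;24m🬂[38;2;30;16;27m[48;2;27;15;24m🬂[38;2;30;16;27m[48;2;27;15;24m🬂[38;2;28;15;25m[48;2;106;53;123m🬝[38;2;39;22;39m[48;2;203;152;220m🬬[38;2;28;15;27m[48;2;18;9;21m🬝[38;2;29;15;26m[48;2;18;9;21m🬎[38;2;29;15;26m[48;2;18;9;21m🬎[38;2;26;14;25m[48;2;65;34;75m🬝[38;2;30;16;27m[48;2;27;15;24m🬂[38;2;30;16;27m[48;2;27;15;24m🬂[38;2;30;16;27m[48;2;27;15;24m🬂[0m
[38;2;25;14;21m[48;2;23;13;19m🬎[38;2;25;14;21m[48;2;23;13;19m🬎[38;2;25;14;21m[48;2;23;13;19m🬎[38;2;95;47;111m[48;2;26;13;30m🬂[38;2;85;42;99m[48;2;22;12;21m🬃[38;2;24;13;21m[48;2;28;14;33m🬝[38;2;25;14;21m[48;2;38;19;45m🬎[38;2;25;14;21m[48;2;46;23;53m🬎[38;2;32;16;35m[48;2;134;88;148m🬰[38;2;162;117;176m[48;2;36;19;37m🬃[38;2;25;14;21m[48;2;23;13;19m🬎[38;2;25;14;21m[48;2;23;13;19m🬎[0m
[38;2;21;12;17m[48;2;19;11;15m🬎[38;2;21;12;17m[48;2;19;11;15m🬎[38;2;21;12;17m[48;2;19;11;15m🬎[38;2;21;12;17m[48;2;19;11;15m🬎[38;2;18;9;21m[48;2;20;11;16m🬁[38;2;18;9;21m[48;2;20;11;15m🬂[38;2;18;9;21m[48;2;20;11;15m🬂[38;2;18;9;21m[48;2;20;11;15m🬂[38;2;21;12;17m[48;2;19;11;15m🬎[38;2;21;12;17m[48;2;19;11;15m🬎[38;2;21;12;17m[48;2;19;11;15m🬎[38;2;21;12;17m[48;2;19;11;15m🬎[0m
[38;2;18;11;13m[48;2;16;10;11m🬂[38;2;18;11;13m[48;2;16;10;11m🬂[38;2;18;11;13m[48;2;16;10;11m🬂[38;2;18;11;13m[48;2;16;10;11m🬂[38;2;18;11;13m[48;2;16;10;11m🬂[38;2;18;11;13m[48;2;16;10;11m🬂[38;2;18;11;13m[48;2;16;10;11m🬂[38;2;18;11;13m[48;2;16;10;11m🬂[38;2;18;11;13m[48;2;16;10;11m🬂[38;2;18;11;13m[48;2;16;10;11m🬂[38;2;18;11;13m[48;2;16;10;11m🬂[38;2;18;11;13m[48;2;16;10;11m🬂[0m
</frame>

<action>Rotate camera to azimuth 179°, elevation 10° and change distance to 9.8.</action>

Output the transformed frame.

<frame>
[38;2;38;20;36m[48;2;35;18;33m🬂[38;2;38;20;36m[48;2;35;18;33m🬂[38;2;38;20;36m[48;2;35;18;33m🬂[38;2;38;20;36m[48;2;35;18;33m🬂[38;2;38;20;36m[48;2;35;18;33m🬂[38;2;38;20;36m[48;2;35;18;33m🬂[38;2;38;20;36m[48;2;35;18;33m🬂[38;2;38;20;36m[48;2;35;18;33m🬂[38;2;38;20;36m[48;2;35;18;33m🬂[38;2;38;20;36m[48;2;35;18;33m🬂[38;2;38;20;36m[48;2;35;18;33m🬂[38;2;38;20;36m[48;2;35;18;33m🬂[0m
[38;2;34;18;31m[48;2;31;17;29m🬂[38;2;34;18;31m[48;2;31;17;29m🬂[38;2;34;18;31m[48;2;31;17;29m🬂[38;2;34;18;31m[48;2;31;17;29m🬂[38;2;34;18;31m[48;2;31;17;29m🬂[38;2;34;18;31m[48;2;31;17;29m🬂[38;2;34;18;31m[48;2;31;17;29m🬂[38;2;34;18;31m[48;2;31;17;29m🬂[38;2;34;18;31m[48;2;31;17;29m🬂[38;2;34;18;31m[48;2;31;17;29m🬂[38;2;34;18;31m[48;2;31;17;29m🬂[38;2;34;18;31m[48;2;31;17;29m🬂[0m
[38;2;30;16;27m[48;2;27;15;24m🬂[38;2;30;16;27m[48;2;27;15;24m🬂[38;2;30;16;27m[48;2;27;15;24m🬂[38;2;30;16;27m[48;2;27;15;24m🬂[38;2;30;16;27m[48;2;27;15;24m🬂[38;2;28;15;25m[48;2;93;48;107m🬝[38;2;29;15;26m[48;2;98;57;111m🬎[38;2;30;16;27m[48;2;27;15;24m🬂[38;2;30;16;27m[48;2;27;15;24m🬂[38;2;30;16;27m[48;2;27;15;24m🬂[38;2;30;16;27m[48;2;27;15;24m🬂[38;2;30;16;27m[48;2;27;15;24m🬂[0m
[38;2;25;14;21m[48;2;23;13;19m🬎[38;2;25;14;21m[48;2;23;13;19m🬎[38;2;25;14;21m[48;2;23;13;19m🬎[38;2;25;14;21m[48;2;23;13;19m🬎[38;2;62;31;72m[48;2;20;10;20m🬀[38;2;24;13;20m[48;2;18;9;21m🬰[38;2;24;13;20m[48;2;18;9;21m🬰[38;2;24;13;20m[48;2;18;9;21m🬮[38;2;150;107;164m[48;2;23;12;20m🬀[38;2;25;14;21m[48;2;23;13;19m🬎[38;2;25;14;21m[48;2;23;13;19m🬎[38;2;25;14;21m[48;2;23;13;19m🬎[0m
[38;2;21;12;17m[48;2;19;11;15m🬎[38;2;21;12;17m[48;2;19;11;15m🬎[38;2;21;12;17m[48;2;19;11;15m🬎[38;2;21;12;17m[48;2;19;11;15m🬎[38;2;21;12;17m[48;2;19;11;15m🬎[38;2;21;12;17m[48;2;19;11;15m🬎[38;2;21;12;17m[48;2;19;11;15m🬎[38;2;21;12;17m[48;2;19;11;15m🬎[38;2;21;12;17m[48;2;19;11;15m🬎[38;2;21;12;17m[48;2;19;11;15m🬎[38;2;21;12;17m[48;2;19;11;15m🬎[38;2;21;12;17m[48;2;19;11;15m🬎[0m
[38;2;18;11;13m[48;2;16;10;11m🬂[38;2;18;11;13m[48;2;16;10;11m🬂[38;2;18;11;13m[48;2;16;10;11m🬂[38;2;18;11;13m[48;2;16;10;11m🬂[38;2;18;11;13m[48;2;16;10;11m🬂[38;2;18;11;13m[48;2;16;10;11m🬂[38;2;18;11;13m[48;2;16;10;11m🬂[38;2;18;11;13m[48;2;16;10;11m🬂[38;2;18;11;13m[48;2;16;10;11m🬂[38;2;18;11;13m[48;2;16;10;11m🬂[38;2;18;11;13m[48;2;16;10;11m🬂[38;2;18;11;13m[48;2;16;10;11m🬂[0m
</frame>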